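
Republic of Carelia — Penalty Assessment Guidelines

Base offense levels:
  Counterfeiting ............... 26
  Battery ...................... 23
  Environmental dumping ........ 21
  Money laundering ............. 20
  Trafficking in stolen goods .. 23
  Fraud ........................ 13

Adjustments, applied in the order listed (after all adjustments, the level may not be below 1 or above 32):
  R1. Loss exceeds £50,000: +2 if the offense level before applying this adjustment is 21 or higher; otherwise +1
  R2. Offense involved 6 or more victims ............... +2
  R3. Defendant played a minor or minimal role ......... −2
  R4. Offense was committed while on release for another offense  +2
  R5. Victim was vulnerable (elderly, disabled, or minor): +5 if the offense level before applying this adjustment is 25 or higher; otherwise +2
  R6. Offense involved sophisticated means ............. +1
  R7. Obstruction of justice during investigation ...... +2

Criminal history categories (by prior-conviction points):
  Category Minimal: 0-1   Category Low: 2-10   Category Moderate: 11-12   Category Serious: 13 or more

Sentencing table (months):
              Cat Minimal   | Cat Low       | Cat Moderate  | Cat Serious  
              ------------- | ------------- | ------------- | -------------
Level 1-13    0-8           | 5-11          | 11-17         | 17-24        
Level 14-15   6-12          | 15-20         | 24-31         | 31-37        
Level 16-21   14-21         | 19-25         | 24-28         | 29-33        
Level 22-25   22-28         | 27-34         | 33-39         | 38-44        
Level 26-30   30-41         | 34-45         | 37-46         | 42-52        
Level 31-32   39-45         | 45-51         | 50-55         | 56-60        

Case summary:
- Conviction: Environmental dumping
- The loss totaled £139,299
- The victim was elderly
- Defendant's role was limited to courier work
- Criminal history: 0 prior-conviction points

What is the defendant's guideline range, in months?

Base offense level for environmental dumping: 21.
R1 applies (level before this adjustment is 21 ≥ 21, so +2): 21 + 2 = 23.
R2 does not apply.
R3 applies: 23 − 2 = 21.
R5 applies (level before this adjustment is 21 < 25, so +2): 21 + 2 = 23.
Final offense level: 23.
Criminal history: 0 prior points → Category Minimal (0-1).
Level 23 falls in the 22-25 band.
Grid: Level 22-25 × Category Minimal = 22-28 months.

22-28 months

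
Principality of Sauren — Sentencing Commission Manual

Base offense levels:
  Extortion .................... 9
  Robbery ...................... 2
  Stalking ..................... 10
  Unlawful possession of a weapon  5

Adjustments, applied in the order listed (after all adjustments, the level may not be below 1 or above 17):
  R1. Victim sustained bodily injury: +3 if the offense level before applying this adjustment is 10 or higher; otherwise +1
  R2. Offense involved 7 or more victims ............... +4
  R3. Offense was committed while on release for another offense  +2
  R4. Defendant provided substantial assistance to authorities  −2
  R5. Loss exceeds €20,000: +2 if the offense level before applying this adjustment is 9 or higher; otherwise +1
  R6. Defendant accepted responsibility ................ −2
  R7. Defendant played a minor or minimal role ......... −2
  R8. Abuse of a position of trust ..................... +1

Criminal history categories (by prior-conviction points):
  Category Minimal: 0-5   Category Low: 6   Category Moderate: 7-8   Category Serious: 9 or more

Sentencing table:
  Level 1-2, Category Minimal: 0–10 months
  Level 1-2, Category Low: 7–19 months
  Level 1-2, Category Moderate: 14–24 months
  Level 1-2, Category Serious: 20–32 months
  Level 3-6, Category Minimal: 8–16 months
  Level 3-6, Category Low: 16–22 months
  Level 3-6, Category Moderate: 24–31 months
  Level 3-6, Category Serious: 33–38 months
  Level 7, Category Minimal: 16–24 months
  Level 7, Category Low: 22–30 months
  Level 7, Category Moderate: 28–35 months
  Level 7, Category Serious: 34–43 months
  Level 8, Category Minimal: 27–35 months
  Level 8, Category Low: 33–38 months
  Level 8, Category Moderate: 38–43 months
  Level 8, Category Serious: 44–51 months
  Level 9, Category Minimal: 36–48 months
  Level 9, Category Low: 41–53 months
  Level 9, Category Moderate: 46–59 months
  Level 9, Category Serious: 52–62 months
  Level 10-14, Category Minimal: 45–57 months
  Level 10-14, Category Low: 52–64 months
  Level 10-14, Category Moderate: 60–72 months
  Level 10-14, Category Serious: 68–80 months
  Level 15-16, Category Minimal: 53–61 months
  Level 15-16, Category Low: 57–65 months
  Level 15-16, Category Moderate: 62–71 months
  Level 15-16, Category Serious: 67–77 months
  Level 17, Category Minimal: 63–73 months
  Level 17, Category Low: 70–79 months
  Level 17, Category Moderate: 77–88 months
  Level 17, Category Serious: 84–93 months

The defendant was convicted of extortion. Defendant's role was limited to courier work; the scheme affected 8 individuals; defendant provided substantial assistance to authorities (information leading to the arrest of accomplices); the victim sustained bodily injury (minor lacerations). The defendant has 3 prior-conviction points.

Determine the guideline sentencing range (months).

45-57 months

Base offense level for extortion: 9.
R1 applies (level before this adjustment is 9 < 10, so +1): 9 + 1 = 10.
R2 applies: 10 + 4 = 14.
R4 applies: 14 − 2 = 12.
R7 applies: 12 − 2 = 10.
Final offense level: 10.
Criminal history: 3 prior points → Category Minimal (0-5).
Level 10 falls in the 10-14 band.
Grid: Level 10-14 × Category Minimal = 45-57 months.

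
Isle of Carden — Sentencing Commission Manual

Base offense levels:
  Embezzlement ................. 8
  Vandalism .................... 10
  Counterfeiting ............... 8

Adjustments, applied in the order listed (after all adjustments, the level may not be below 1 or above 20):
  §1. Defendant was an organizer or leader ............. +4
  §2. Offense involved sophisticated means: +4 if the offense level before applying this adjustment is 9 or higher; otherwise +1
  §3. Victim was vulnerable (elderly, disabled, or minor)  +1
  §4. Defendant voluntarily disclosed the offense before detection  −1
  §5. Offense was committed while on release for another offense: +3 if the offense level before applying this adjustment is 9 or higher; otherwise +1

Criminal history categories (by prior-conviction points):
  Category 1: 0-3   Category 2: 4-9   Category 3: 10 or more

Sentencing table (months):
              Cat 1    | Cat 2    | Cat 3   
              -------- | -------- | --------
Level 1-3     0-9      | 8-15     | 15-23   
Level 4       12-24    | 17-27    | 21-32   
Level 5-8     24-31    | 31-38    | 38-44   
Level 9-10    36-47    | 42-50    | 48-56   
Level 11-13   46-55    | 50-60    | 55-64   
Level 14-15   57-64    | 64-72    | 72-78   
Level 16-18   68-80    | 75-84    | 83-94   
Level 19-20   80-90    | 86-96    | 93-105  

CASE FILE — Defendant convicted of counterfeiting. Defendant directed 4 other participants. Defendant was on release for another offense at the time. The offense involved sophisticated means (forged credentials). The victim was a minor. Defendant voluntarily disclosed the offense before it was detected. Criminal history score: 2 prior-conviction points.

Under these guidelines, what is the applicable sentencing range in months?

Base offense level for counterfeiting: 8.
§1 applies: 8 + 4 = 12.
§2 applies (level before this adjustment is 12 ≥ 9, so +4): 12 + 4 = 16.
§3 applies: 16 + 1 = 17.
§4 applies: 17 − 1 = 16.
§5 applies (level before this adjustment is 16 ≥ 9, so +3): 16 + 3 = 19.
Final offense level: 19.
Criminal history: 2 prior points → Category 1 (0-3).
Level 19 falls in the 19-20 band.
Grid: Level 19-20 × Category 1 = 80-90 months.

80-90 months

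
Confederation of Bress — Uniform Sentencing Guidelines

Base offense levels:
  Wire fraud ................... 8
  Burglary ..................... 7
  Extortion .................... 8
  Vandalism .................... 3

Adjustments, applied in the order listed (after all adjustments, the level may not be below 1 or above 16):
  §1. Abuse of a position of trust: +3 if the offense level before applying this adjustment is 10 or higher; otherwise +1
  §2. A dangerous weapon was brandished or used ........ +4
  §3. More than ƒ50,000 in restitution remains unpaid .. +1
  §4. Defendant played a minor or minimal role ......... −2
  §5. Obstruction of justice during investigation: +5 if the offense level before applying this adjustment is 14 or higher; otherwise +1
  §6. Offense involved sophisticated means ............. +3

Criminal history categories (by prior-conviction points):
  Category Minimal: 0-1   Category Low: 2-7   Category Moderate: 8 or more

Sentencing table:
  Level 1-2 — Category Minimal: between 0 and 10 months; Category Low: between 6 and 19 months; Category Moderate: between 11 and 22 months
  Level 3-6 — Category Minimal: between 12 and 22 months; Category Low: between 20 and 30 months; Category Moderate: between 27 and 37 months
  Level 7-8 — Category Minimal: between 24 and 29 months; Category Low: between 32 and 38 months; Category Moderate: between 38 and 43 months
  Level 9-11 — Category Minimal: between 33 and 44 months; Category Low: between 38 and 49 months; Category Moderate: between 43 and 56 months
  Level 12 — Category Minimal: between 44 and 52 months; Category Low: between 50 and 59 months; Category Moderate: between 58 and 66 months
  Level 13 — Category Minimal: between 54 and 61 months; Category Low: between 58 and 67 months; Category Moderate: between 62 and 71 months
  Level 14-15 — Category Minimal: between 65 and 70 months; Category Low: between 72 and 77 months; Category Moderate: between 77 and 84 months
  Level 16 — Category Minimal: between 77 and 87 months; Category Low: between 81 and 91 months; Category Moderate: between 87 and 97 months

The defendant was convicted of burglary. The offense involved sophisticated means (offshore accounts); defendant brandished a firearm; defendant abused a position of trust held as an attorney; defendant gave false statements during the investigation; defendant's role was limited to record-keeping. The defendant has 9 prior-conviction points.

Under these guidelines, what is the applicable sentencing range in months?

Base offense level for burglary: 7.
§1 applies (level before this adjustment is 7 < 10, so +1): 7 + 1 = 8.
§2 applies: 8 + 4 = 12.
§3 does not apply.
§4 applies: 12 − 2 = 10.
§5 applies (level before this adjustment is 10 < 14, so +1): 10 + 1 = 11.
§6 applies: 11 + 3 = 14.
Final offense level: 14.
Criminal history: 9 prior points → Category Moderate (8+).
Level 14 falls in the 14-15 band.
Grid: Level 14-15 × Category Moderate = 77-84 months.

77-84 months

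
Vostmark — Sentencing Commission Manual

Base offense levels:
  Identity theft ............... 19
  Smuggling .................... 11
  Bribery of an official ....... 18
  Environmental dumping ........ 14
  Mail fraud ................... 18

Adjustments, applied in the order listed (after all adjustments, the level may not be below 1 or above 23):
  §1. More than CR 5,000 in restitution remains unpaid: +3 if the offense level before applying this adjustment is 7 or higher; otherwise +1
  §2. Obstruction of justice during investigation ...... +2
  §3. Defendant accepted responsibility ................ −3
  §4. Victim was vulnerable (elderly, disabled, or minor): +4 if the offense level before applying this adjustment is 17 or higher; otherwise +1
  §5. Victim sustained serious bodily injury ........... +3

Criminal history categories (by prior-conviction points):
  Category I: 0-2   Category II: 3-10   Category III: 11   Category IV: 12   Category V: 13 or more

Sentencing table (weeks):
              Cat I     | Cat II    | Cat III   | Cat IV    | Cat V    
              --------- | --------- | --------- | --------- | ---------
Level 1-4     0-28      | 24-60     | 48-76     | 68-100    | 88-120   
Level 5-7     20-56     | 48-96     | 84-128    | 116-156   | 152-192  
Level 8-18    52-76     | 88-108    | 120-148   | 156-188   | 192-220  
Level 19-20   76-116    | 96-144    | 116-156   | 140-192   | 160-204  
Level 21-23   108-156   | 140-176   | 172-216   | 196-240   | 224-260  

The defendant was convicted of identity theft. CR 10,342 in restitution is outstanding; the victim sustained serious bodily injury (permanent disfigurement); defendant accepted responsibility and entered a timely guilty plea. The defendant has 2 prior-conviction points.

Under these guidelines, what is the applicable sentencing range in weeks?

Base offense level for identity theft: 19.
§1 applies (level before this adjustment is 19 ≥ 7, so +3): 19 + 3 = 22.
§3 applies: 22 − 3 = 19.
§4 does not apply.
§5 applies: 19 + 3 = 22.
Final offense level: 22.
Criminal history: 2 prior points → Category I (0-2).
Level 22 falls in the 21-23 band.
Grid: Level 21-23 × Category I = 108-156 weeks.

108-156 weeks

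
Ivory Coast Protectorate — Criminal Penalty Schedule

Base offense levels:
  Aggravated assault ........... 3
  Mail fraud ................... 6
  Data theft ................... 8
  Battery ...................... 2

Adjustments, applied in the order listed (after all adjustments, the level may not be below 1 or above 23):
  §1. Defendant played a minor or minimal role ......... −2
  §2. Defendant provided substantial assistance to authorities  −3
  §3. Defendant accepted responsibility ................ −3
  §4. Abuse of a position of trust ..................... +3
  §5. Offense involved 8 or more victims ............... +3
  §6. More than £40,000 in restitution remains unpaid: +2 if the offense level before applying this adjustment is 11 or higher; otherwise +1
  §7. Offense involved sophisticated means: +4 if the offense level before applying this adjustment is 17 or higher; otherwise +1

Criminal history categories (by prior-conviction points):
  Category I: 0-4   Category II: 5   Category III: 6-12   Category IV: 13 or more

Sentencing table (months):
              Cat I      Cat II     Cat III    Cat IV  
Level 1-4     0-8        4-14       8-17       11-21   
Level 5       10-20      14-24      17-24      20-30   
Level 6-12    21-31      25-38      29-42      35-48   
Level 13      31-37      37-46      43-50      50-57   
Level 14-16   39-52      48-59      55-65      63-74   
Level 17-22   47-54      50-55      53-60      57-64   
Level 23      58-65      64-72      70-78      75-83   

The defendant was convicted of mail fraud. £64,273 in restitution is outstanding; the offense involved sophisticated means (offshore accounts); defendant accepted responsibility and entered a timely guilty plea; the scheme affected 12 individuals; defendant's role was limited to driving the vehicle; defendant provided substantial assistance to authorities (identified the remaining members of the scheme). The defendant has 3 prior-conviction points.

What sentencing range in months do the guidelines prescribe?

Base offense level for mail fraud: 6.
§1 applies: 6 − 2 = 4.
§2 applies: 4 − 3 = 1.
§3 applies: 1 − 3 = -2.
§5 applies: -2 + 3 = 1.
§6 applies (level before this adjustment is 1 < 11, so +1): 1 + 1 = 2.
§7 applies (level before this adjustment is 2 < 17, so +1): 2 + 1 = 3.
Final offense level: 3.
Criminal history: 3 prior points → Category I (0-4).
Level 3 falls in the 1-4 band.
Grid: Level 1-4 × Category I = 0-8 months.

0-8 months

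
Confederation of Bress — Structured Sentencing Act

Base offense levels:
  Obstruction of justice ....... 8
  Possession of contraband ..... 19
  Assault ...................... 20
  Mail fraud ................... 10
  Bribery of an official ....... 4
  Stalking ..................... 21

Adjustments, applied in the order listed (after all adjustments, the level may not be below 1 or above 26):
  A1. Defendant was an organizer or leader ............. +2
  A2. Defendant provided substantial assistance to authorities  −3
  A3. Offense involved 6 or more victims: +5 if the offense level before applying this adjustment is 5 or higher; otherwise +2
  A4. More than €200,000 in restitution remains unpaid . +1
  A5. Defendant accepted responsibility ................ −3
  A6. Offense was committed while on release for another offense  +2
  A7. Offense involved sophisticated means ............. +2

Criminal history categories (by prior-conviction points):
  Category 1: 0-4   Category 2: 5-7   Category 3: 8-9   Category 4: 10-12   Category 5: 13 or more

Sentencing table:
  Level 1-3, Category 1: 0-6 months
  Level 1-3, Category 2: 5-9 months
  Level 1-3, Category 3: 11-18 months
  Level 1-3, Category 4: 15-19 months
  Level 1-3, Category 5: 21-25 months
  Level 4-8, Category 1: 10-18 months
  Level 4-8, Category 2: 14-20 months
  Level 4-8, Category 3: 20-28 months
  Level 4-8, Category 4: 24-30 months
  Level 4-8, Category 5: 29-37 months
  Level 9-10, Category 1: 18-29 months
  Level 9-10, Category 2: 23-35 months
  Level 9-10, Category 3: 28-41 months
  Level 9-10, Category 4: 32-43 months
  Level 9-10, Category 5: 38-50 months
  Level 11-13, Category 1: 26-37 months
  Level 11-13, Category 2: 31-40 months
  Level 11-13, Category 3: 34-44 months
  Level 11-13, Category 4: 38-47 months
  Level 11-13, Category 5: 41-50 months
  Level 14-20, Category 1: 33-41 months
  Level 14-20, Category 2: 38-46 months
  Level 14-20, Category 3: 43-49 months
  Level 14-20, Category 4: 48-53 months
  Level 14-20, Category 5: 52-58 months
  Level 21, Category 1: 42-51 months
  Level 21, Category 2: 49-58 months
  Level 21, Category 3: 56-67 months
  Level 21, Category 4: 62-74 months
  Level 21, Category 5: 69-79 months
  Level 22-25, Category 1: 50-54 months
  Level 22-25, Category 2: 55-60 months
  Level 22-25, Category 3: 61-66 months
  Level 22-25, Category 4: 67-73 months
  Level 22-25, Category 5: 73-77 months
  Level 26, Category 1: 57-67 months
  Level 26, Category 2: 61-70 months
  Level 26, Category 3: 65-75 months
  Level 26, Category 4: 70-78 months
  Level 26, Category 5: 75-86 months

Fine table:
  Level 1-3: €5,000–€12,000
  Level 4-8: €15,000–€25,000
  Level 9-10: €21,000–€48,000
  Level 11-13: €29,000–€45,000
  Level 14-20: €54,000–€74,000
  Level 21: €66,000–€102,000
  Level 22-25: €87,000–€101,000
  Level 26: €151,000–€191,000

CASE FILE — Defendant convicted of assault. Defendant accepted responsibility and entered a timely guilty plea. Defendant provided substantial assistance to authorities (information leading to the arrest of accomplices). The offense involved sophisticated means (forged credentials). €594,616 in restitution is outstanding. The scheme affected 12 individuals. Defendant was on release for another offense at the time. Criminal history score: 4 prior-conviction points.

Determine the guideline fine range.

€87,000–€101,000

Base offense level for assault: 20.
A1 does not apply.
A2 applies: 20 − 3 = 17.
A3 applies (level before this adjustment is 17 ≥ 5, so +5): 17 + 5 = 22.
A4 applies: 22 + 1 = 23.
A5 applies: 23 − 3 = 20.
A6 applies: 20 + 2 = 22.
A7 applies: 22 + 2 = 24.
Final offense level: 24.
Level 24 falls in the 22-25 band.
Fine table: Level 22-25 → €87,000–€101,000.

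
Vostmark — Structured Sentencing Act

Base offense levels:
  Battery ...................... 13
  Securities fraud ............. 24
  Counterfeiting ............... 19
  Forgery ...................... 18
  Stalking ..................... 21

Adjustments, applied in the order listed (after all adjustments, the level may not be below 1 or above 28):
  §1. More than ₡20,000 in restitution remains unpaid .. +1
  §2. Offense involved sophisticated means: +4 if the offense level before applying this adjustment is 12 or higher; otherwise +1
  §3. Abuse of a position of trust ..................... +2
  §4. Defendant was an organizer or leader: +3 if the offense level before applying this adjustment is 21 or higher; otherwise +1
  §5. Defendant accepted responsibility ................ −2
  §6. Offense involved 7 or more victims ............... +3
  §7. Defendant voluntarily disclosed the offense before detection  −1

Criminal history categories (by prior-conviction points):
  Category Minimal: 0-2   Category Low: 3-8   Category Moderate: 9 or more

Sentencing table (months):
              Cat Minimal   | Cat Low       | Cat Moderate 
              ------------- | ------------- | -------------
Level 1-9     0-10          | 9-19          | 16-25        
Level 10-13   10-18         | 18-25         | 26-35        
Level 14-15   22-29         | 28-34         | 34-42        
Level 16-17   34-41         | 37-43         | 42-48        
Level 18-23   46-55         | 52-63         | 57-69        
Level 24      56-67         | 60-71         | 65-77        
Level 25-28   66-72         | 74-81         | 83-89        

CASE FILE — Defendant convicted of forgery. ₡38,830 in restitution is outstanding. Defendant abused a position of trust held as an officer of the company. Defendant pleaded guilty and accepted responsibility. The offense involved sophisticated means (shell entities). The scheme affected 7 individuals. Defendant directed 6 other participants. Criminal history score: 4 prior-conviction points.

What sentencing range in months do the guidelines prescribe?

74-81 months

Base offense level for forgery: 18.
§1 applies: 18 + 1 = 19.
§2 applies (level before this adjustment is 19 ≥ 12, so +4): 19 + 4 = 23.
§3 applies: 23 + 2 = 25.
§4 applies (level before this adjustment is 25 ≥ 21, so +3): 25 + 3 = 28.
§5 applies: 28 − 2 = 26.
§6 applies: 26 + 3 = 29.
Level 29 exceeds the maximum of 28; capped at 28.
Final offense level: 28.
Criminal history: 4 prior points → Category Low (3-8).
Level 28 falls in the 25-28 band.
Grid: Level 25-28 × Category Low = 74-81 months.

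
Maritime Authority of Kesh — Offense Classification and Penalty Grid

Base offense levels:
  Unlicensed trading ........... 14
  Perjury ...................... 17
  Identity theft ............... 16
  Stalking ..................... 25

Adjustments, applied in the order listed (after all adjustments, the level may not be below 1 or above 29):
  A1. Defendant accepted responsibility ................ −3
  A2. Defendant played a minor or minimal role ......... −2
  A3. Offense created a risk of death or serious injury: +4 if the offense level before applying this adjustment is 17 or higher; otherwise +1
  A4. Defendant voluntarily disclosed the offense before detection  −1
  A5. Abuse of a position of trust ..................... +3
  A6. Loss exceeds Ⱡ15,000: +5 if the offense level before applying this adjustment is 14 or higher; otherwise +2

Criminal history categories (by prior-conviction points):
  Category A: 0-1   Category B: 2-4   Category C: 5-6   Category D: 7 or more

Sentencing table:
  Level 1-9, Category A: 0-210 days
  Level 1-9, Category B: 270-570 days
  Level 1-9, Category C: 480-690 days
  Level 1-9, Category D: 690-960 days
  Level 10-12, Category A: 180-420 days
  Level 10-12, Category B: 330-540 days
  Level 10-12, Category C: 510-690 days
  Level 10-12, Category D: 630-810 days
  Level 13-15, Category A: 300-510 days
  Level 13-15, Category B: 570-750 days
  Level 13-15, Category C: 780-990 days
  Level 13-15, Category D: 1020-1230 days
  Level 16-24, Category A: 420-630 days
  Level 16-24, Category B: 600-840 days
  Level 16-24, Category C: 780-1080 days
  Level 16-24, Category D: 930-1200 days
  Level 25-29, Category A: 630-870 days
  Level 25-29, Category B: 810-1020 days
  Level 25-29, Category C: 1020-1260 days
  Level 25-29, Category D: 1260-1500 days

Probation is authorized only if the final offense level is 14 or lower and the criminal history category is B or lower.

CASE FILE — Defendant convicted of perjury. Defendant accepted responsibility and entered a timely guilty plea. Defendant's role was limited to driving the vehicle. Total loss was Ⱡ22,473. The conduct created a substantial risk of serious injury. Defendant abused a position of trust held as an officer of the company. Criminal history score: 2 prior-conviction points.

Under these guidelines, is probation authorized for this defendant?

No

Base offense level for perjury: 17.
A1 applies: 17 − 3 = 14.
A2 applies: 14 − 2 = 12.
A3 applies (level before this adjustment is 12 < 17, so +1): 12 + 1 = 13.
A5 applies: 13 + 3 = 16.
A6 applies (level before this adjustment is 16 ≥ 14, so +5): 16 + 5 = 21.
Final offense level: 21.
Criminal history: 2 prior points → Category B (2-4).
Level 21 falls in the 16-24 band.
Grid: Level 16-24 × Category B = 600-840 days.
Probation check: level 21 > 14 and category B ≤ B → not eligible.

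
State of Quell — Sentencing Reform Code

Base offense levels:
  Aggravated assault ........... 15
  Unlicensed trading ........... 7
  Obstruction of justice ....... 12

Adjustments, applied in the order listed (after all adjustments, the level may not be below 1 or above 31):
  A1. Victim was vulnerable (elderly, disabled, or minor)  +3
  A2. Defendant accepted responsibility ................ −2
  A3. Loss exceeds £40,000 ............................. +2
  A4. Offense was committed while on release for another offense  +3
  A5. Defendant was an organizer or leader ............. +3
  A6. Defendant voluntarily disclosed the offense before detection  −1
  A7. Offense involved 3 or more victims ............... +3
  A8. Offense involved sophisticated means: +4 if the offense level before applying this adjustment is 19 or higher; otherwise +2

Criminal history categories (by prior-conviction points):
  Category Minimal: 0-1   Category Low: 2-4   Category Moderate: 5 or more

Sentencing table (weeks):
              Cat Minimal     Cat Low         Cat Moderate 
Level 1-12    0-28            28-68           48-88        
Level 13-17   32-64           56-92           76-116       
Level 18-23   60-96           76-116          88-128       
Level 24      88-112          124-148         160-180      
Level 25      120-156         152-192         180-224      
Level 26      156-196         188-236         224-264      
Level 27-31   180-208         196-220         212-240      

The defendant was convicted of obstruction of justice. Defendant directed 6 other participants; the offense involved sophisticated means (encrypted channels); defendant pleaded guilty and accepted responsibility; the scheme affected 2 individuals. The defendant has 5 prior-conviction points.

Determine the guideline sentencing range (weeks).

76-116 weeks

Base offense level for obstruction of justice: 12.
A1 does not apply.
A2 applies: 12 − 2 = 10.
A4 does not apply.
A5 applies: 10 + 3 = 13.
A7 does not apply.
A8 applies (level before this adjustment is 13 < 19, so +2): 13 + 2 = 15.
Final offense level: 15.
Criminal history: 5 prior points → Category Moderate (5+).
Level 15 falls in the 13-17 band.
Grid: Level 13-17 × Category Moderate = 76-116 weeks.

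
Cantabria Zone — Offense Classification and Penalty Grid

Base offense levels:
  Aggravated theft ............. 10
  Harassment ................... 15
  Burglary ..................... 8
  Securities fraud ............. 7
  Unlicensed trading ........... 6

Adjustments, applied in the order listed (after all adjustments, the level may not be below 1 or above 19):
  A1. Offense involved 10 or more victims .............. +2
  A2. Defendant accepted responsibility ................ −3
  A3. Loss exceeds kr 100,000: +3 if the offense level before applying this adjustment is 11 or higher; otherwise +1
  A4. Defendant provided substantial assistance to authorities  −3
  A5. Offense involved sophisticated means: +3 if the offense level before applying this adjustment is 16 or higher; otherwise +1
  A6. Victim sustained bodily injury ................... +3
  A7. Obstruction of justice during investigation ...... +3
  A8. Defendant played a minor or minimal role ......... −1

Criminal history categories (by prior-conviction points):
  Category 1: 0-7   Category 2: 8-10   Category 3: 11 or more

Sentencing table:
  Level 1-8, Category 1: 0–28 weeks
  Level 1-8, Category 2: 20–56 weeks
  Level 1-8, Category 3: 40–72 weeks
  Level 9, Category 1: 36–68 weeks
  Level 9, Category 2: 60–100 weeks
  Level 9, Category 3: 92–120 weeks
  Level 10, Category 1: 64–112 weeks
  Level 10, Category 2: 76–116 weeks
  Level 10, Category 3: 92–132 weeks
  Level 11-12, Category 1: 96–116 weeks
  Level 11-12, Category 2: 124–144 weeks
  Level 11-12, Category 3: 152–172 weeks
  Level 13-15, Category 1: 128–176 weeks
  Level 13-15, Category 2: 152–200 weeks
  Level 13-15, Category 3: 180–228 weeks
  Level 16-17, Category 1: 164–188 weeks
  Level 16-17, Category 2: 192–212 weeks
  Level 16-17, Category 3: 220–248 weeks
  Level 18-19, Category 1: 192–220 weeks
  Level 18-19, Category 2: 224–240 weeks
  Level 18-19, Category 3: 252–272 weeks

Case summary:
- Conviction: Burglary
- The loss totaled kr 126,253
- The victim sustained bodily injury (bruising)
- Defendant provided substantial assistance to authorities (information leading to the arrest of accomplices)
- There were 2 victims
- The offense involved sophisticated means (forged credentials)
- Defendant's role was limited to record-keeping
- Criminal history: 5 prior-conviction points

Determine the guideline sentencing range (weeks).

Base offense level for burglary: 8.
A1 does not apply.
A2 does not apply.
A3 applies (level before this adjustment is 8 < 11, so +1): 8 + 1 = 9.
A4 applies: 9 − 3 = 6.
A5 applies (level before this adjustment is 6 < 16, so +1): 6 + 1 = 7.
A6 applies: 7 + 3 = 10.
A7 does not apply.
A8 applies: 10 − 1 = 9.
Final offense level: 9.
Criminal history: 5 prior points → Category 1 (0-7).
Level 9 falls in the 9 band.
Grid: Level 9 × Category 1 = 36-68 weeks.

36-68 weeks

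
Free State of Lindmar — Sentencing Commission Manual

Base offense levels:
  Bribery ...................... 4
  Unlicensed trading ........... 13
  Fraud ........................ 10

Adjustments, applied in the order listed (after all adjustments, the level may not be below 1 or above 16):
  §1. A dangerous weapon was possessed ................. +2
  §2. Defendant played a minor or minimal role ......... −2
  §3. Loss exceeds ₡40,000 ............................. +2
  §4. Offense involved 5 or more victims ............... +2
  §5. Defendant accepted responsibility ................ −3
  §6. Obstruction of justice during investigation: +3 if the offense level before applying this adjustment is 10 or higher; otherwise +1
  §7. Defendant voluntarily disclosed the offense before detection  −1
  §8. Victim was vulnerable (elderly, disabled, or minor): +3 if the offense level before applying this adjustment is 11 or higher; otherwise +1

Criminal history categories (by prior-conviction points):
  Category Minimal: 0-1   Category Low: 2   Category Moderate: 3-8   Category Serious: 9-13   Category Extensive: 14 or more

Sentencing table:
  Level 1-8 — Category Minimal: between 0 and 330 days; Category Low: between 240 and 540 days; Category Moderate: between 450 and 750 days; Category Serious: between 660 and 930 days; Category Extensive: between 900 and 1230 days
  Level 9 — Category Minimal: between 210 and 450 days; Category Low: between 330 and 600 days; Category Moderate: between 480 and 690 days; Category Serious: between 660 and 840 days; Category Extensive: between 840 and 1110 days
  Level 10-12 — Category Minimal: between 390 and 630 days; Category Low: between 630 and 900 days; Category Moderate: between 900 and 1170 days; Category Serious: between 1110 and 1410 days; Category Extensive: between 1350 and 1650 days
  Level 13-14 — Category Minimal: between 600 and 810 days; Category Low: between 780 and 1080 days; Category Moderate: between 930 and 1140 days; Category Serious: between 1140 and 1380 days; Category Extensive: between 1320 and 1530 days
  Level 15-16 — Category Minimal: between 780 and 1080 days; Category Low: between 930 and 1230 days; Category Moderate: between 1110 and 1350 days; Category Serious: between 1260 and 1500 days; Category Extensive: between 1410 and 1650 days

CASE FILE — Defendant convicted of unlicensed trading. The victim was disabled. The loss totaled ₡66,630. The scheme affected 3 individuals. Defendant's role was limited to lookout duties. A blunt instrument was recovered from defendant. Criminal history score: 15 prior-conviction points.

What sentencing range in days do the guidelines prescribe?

1410-1650 days

Base offense level for unlicensed trading: 13.
§1 applies: 13 + 2 = 15.
§2 applies: 15 − 2 = 13.
§3 applies: 13 + 2 = 15.
§4 does not apply.
§8 applies (level before this adjustment is 15 ≥ 11, so +3): 15 + 3 = 18.
Level 18 exceeds the maximum of 16; capped at 16.
Final offense level: 16.
Criminal history: 15 prior points → Category Extensive (14+).
Level 16 falls in the 15-16 band.
Grid: Level 15-16 × Category Extensive = 1410-1650 days.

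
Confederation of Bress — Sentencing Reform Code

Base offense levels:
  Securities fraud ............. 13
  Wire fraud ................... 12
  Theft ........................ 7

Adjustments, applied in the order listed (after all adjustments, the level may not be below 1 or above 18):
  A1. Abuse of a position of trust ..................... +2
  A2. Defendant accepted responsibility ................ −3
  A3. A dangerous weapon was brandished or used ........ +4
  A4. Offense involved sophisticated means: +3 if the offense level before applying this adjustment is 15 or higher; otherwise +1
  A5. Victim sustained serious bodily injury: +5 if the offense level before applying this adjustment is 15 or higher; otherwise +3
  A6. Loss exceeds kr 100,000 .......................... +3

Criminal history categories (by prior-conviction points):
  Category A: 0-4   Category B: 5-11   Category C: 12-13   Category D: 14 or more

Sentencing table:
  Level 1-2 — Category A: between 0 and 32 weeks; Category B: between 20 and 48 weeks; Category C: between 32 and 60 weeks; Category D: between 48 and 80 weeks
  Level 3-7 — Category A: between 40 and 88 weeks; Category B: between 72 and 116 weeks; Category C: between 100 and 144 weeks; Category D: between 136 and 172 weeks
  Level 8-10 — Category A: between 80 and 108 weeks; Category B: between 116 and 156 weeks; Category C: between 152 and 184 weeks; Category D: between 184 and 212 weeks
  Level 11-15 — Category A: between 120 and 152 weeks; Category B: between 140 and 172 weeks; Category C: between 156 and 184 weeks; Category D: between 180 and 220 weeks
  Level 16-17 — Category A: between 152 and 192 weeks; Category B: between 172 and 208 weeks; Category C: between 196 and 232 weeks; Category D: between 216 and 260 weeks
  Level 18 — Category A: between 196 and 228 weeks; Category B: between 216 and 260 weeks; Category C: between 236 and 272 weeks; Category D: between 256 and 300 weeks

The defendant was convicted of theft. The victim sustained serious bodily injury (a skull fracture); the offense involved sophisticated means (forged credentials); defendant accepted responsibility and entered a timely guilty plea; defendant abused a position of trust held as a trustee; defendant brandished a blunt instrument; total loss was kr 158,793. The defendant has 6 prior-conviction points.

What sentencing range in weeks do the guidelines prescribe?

172-208 weeks

Base offense level for theft: 7.
A1 applies: 7 + 2 = 9.
A2 applies: 9 − 3 = 6.
A3 applies: 6 + 4 = 10.
A4 applies (level before this adjustment is 10 < 15, so +1): 10 + 1 = 11.
A5 applies (level before this adjustment is 11 < 15, so +3): 11 + 3 = 14.
A6 applies: 14 + 3 = 17.
Final offense level: 17.
Criminal history: 6 prior points → Category B (5-11).
Level 17 falls in the 16-17 band.
Grid: Level 16-17 × Category B = 172-208 weeks.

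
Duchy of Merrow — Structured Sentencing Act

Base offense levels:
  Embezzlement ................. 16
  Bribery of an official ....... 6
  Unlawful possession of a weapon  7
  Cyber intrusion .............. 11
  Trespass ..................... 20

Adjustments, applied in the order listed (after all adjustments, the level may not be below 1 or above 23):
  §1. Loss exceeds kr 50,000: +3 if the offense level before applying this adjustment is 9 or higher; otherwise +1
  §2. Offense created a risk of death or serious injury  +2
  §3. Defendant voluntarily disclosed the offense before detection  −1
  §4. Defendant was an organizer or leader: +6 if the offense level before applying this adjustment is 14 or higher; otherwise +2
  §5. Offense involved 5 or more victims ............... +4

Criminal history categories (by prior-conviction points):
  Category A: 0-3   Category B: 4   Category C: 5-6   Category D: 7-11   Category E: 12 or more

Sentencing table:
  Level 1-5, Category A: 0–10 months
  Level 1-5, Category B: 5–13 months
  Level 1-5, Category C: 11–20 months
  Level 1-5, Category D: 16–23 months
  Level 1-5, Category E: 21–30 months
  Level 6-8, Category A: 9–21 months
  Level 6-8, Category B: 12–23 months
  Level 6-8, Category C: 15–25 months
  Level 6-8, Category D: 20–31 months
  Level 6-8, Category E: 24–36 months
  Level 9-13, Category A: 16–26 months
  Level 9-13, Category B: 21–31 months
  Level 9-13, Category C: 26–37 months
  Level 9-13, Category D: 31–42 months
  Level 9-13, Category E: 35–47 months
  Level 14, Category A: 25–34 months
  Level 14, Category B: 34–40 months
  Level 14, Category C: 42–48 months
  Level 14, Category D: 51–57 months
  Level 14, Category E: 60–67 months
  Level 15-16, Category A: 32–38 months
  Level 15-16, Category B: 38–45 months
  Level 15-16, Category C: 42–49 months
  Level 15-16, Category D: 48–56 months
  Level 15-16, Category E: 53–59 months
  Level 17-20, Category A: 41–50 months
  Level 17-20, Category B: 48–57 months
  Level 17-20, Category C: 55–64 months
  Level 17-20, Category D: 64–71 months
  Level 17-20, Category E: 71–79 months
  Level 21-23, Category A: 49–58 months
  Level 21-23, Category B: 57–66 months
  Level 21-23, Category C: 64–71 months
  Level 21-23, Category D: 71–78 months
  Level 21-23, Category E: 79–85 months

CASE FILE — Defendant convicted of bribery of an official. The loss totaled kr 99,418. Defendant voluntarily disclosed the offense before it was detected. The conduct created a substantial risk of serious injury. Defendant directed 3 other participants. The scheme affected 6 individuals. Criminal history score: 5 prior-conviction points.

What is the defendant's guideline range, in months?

Base offense level for bribery of an official: 6.
§1 applies (level before this adjustment is 6 < 9, so +1): 6 + 1 = 7.
§2 applies: 7 + 2 = 9.
§3 applies: 9 − 1 = 8.
§4 applies (level before this adjustment is 8 < 14, so +2): 8 + 2 = 10.
§5 applies: 10 + 4 = 14.
Final offense level: 14.
Criminal history: 5 prior points → Category C (5-6).
Level 14 falls in the 14 band.
Grid: Level 14 × Category C = 42-48 months.

42-48 months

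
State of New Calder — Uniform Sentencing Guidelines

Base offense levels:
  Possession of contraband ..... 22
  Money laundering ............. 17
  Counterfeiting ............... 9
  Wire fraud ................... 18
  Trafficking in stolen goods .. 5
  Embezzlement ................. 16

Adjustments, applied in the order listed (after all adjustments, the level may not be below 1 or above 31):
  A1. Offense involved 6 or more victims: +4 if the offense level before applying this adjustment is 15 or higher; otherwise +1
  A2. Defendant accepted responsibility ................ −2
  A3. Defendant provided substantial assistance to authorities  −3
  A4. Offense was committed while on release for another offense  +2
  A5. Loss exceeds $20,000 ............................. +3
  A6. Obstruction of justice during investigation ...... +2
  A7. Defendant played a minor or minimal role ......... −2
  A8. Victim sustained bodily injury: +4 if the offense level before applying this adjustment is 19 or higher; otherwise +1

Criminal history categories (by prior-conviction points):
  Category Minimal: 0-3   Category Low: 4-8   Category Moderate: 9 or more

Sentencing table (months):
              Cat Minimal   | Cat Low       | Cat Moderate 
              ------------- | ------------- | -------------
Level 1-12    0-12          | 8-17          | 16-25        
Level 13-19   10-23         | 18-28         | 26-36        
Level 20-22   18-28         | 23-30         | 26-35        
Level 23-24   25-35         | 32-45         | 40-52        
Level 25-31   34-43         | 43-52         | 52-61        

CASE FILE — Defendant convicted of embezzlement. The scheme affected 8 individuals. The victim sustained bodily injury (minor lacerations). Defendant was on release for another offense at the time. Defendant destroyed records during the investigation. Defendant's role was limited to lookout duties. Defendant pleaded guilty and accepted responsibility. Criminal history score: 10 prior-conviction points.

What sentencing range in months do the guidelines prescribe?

Base offense level for embezzlement: 16.
A1 applies (level before this adjustment is 16 ≥ 15, so +4): 16 + 4 = 20.
A2 applies: 20 − 2 = 18.
A4 applies: 18 + 2 = 20.
A6 applies: 20 + 2 = 22.
A7 applies: 22 − 2 = 20.
A8 applies (level before this adjustment is 20 ≥ 19, so +4): 20 + 4 = 24.
Final offense level: 24.
Criminal history: 10 prior points → Category Moderate (9+).
Level 24 falls in the 23-24 band.
Grid: Level 23-24 × Category Moderate = 40-52 months.

40-52 months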